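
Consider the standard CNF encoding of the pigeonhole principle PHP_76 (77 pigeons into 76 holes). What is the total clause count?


The PHP encoding has two parts:
1) At-least-one-hole clauses: 77 (one per pigeon, each with 76 literals).
2) At-most-one-pigeon-per-hole clauses: 76 holes * C(77,2) = 76 * 2926 = 222376.
Total clauses = 77 + 222376 = 222453.

222453


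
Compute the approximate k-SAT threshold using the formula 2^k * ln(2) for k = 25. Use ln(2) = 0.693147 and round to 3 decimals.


Using the asymptotic formula: threshold ~ 2^k * ln(2).
2^25 = 33554432.
33554432 * 0.693147 = 23258153.878.

23258153.878


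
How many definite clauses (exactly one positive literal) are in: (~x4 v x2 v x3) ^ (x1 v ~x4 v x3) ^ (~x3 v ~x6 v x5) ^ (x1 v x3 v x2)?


A definite clause has exactly one positive literal.
Clause 1: 2 positive -> not definite
Clause 2: 2 positive -> not definite
Clause 3: 1 positive -> definite
Clause 4: 3 positive -> not definite
Definite clause count = 1.

1


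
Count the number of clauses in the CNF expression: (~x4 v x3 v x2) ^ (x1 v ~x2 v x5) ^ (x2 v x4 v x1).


Each group enclosed in parentheses joined by ^ is one clause.
Counting the conjuncts: 3 clauses.

3


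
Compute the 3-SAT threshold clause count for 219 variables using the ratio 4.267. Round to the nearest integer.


The 3-SAT phase transition occurs at approximately 4.267 clauses per variable.
m = 4.267 * 219 = 934.473.
Rounded to nearest integer: 934.

934


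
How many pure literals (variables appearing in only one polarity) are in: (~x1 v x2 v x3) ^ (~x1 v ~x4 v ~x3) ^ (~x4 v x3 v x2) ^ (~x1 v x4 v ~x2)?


A pure literal appears in only one polarity across all clauses.
Pure literals: x1 (negative only).
Count = 1.

1


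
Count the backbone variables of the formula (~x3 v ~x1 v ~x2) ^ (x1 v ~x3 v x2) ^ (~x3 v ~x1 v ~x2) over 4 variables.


Find all satisfying assignments: 12 model(s).
Check which variables have the same value in every model.
No variable is fixed across all models.
Backbone size = 0.

0


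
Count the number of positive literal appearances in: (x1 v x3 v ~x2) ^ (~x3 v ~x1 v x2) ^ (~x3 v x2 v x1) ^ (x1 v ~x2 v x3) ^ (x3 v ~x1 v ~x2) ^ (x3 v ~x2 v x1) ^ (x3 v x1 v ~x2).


Scan each clause for unnegated literals.
Clause 1: 2 positive; Clause 2: 1 positive; Clause 3: 2 positive; Clause 4: 2 positive; Clause 5: 1 positive; Clause 6: 2 positive; Clause 7: 2 positive.
Total positive literal occurrences = 12.

12


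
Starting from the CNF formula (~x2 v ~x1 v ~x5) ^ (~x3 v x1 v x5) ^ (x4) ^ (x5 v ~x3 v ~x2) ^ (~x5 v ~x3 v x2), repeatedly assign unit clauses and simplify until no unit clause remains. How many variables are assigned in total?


Unit propagation repeatedly assigns the literal in any unit clause, then simplifies.
Assignments in order: x4 = T.
No further unit clauses remain.
Total variables assigned = 1.

1


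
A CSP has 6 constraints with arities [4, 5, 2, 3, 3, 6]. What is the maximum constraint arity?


The arities are: 4, 5, 2, 3, 3, 6.
Scan for the maximum value.
Maximum arity = 6.

6


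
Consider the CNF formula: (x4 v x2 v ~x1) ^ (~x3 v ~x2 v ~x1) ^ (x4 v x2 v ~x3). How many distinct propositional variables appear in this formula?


Identify each distinct variable in the formula.
Variables found: x1, x2, x3, x4.
Total distinct variables = 4.

4


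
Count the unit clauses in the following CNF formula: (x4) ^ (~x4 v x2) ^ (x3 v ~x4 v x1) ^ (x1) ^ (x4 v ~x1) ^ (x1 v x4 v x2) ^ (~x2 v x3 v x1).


A unit clause contains exactly one literal.
Unit clauses found: (x4), (x1).
Count = 2.

2


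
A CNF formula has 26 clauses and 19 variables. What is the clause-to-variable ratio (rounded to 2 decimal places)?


Clause-to-variable ratio = clauses / variables.
26 / 19 = 1.37.

1.37


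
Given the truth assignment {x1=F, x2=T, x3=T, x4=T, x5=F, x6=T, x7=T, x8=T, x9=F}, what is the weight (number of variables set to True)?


The weight is the number of variables assigned True.
True variables: x2, x3, x4, x6, x7, x8.
Weight = 6.

6


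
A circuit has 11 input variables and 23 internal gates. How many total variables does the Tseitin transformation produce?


The Tseitin transformation introduces one auxiliary variable per gate.
Total variables = inputs + gates = 11 + 23 = 34.

34


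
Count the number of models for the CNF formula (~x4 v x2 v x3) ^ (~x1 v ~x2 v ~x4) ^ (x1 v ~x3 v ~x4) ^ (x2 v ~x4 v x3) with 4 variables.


Enumerate all 16 truth assignments over 4 variables.
Test each against every clause.
Satisfying assignments found: 10.

10


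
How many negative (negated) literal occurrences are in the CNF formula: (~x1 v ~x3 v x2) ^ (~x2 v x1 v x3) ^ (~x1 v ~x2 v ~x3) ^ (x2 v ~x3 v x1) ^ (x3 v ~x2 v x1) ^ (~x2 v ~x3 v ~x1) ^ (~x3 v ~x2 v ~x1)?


Scan each clause for negated literals.
Clause 1: 2 negative; Clause 2: 1 negative; Clause 3: 3 negative; Clause 4: 1 negative; Clause 5: 1 negative; Clause 6: 3 negative; Clause 7: 3 negative.
Total negative literal occurrences = 14.

14


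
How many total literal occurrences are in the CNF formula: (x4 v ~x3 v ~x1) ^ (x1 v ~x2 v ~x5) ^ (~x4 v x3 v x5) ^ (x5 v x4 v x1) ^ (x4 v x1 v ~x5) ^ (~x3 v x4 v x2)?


Clause lengths: 3, 3, 3, 3, 3, 3.
Sum = 3 + 3 + 3 + 3 + 3 + 3 = 18.

18


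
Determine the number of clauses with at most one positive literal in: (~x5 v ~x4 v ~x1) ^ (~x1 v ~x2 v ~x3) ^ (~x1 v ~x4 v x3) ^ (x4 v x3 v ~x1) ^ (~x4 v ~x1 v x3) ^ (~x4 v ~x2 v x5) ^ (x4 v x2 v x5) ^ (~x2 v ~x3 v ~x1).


A Horn clause has at most one positive literal.
Clause 1: 0 positive lit(s) -> Horn
Clause 2: 0 positive lit(s) -> Horn
Clause 3: 1 positive lit(s) -> Horn
Clause 4: 2 positive lit(s) -> not Horn
Clause 5: 1 positive lit(s) -> Horn
Clause 6: 1 positive lit(s) -> Horn
Clause 7: 3 positive lit(s) -> not Horn
Clause 8: 0 positive lit(s) -> Horn
Total Horn clauses = 6.

6


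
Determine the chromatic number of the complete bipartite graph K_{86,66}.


K_{86,66} is bipartite by definition: the two parts are independent sets, with every edge crossing between them.
Color all vertices in one part with color 1 and all vertices in the other part with color 2.
Since the graph has at least one edge, one color does not suffice.
Chromatic number = 2.

2


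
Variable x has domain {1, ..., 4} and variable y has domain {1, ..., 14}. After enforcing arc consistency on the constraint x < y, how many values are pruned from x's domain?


For the constraint x < y, x needs a supporting value in y's domain.
x can be at most 13 (one less than y's maximum).
Valid x values from domain: 4 out of 4.
Pruned = 4 - 4 = 0.

0


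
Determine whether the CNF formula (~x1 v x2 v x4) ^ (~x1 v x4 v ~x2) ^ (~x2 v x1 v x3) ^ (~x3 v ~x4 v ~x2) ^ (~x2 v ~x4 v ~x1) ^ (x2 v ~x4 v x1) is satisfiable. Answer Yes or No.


Check all 16 possible truth assignments.
Number of satisfying assignments found: 5.
The formula is satisfiable.

Yes


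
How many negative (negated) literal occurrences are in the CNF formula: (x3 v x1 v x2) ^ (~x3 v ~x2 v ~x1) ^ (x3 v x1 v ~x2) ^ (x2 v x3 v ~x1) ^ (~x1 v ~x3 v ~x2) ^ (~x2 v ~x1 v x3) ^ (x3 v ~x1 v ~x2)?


Scan each clause for negated literals.
Clause 1: 0 negative; Clause 2: 3 negative; Clause 3: 1 negative; Clause 4: 1 negative; Clause 5: 3 negative; Clause 6: 2 negative; Clause 7: 2 negative.
Total negative literal occurrences = 12.

12


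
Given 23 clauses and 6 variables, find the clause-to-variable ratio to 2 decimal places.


Clause-to-variable ratio = clauses / variables.
23 / 6 = 3.83.

3.83


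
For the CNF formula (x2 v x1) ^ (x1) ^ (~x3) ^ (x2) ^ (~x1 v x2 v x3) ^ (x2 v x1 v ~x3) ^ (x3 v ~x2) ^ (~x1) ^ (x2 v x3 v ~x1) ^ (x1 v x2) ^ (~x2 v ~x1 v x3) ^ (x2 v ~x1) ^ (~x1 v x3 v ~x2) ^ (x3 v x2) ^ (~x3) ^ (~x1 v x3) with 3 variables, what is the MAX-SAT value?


Enumerate all 8 truth assignments.
For each, count how many of the 16 clauses are satisfied.
The formula is not fully satisfiable, so the maximum is below 16.
Maximum simultaneously satisfiable clauses = 14.

14


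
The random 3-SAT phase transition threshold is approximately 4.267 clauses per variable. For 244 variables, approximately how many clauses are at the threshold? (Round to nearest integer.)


The 3-SAT phase transition occurs at approximately 4.267 clauses per variable.
m = 4.267 * 244 = 1041.148.
Rounded to nearest integer: 1041.

1041


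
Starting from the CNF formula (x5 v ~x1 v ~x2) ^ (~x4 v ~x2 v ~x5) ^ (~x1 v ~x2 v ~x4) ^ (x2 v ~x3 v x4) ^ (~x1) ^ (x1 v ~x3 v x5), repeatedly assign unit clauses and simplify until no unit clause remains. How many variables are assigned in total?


Unit propagation repeatedly assigns the literal in any unit clause, then simplifies.
Assignments in order: x1 = F.
No further unit clauses remain.
Total variables assigned = 1.

1


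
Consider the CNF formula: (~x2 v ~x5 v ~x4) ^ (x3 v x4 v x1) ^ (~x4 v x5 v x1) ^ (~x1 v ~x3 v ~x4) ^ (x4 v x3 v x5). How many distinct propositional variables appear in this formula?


Identify each distinct variable in the formula.
Variables found: x1, x2, x3, x4, x5.
Total distinct variables = 5.

5


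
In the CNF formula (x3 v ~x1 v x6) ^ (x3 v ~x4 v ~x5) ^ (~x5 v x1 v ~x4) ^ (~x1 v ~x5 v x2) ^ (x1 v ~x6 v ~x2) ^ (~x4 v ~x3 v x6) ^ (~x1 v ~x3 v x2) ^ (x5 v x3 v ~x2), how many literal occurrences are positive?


Scan each clause for unnegated literals.
Clause 1: 2 positive; Clause 2: 1 positive; Clause 3: 1 positive; Clause 4: 1 positive; Clause 5: 1 positive; Clause 6: 1 positive; Clause 7: 1 positive; Clause 8: 2 positive.
Total positive literal occurrences = 10.

10


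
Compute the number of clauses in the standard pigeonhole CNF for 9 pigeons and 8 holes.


The PHP encoding has two parts:
1) At-least-one-hole clauses: 9 (one per pigeon, each with 8 literals).
2) At-most-one-pigeon-per-hole clauses: 8 holes * C(9,2) = 8 * 36 = 288.
Total clauses = 9 + 288 = 297.

297


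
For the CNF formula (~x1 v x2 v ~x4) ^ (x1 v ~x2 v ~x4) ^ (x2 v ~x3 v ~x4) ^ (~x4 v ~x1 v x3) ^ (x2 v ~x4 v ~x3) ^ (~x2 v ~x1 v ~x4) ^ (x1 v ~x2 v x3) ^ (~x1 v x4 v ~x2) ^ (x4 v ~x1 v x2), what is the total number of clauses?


Each group enclosed in parentheses joined by ^ is one clause.
Counting the conjuncts: 9 clauses.

9


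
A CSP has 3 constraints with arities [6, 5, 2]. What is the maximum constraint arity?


The arities are: 6, 5, 2.
Scan for the maximum value.
Maximum arity = 6.

6


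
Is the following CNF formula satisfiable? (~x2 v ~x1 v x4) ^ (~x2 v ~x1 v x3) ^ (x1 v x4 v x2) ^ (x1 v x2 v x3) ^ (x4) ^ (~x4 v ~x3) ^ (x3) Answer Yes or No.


Check all 16 possible truth assignments.
Number of satisfying assignments found: 0.
The formula is unsatisfiable.

No


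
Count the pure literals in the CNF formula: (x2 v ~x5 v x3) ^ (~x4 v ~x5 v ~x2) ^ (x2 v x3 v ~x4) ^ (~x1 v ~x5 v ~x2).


A pure literal appears in only one polarity across all clauses.
Pure literals: x1 (negative only), x3 (positive only), x4 (negative only), x5 (negative only).
Count = 4.

4


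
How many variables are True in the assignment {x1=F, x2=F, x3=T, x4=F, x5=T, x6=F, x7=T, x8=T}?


The weight is the number of variables assigned True.
True variables: x3, x5, x7, x8.
Weight = 4.

4


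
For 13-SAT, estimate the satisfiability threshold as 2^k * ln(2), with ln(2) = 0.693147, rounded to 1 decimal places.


Using the asymptotic formula: threshold ~ 2^k * ln(2).
2^13 = 8192.
8192 * 0.693147 = 5678.3.

5678.3


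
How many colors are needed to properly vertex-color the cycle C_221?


An odd cycle cannot be 2-colored: alternating two colors around the cycle returns to the start with a conflict.
Since 221 is odd, three colors are required (and three suffice).
Chromatic number = 3.

3


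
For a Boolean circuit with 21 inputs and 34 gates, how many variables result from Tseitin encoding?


The Tseitin transformation introduces one auxiliary variable per gate.
Total variables = inputs + gates = 21 + 34 = 55.

55


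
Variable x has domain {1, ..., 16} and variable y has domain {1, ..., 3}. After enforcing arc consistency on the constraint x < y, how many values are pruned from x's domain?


For the constraint x < y, x needs a supporting value in y's domain.
x can be at most 2 (one less than y's maximum).
Valid x values from domain: 2 out of 16.
Pruned = 16 - 2 = 14.

14


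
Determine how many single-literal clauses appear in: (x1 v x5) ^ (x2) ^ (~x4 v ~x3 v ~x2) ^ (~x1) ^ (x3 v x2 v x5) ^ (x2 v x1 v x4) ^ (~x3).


A unit clause contains exactly one literal.
Unit clauses found: (x2), (~x1), (~x3).
Count = 3.

3


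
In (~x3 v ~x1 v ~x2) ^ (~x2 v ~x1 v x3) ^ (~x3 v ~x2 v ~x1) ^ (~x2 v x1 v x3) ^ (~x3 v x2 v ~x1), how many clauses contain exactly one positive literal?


A definite clause has exactly one positive literal.
Clause 1: 0 positive -> not definite
Clause 2: 1 positive -> definite
Clause 3: 0 positive -> not definite
Clause 4: 2 positive -> not definite
Clause 5: 1 positive -> definite
Definite clause count = 2.

2


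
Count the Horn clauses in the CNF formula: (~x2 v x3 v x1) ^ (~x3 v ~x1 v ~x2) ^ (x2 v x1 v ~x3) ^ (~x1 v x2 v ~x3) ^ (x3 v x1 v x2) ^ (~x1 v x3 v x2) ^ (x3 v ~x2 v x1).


A Horn clause has at most one positive literal.
Clause 1: 2 positive lit(s) -> not Horn
Clause 2: 0 positive lit(s) -> Horn
Clause 3: 2 positive lit(s) -> not Horn
Clause 4: 1 positive lit(s) -> Horn
Clause 5: 3 positive lit(s) -> not Horn
Clause 6: 2 positive lit(s) -> not Horn
Clause 7: 2 positive lit(s) -> not Horn
Total Horn clauses = 2.

2


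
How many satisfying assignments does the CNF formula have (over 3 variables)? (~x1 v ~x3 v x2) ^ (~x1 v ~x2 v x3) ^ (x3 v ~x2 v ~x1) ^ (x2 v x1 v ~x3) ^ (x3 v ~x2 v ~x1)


Enumerate all 8 truth assignments over 3 variables.
Test each against every clause.
Satisfying assignments found: 5.

5


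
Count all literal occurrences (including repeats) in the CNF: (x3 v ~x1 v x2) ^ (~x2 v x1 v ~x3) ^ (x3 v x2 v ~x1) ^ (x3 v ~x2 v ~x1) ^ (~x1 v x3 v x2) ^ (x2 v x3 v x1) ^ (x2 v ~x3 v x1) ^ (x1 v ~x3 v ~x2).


Clause lengths: 3, 3, 3, 3, 3, 3, 3, 3.
Sum = 3 + 3 + 3 + 3 + 3 + 3 + 3 + 3 = 24.

24


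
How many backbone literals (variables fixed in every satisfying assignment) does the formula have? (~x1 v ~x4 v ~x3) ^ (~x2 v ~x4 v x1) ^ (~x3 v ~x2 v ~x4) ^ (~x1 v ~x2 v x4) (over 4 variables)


Find all satisfying assignments: 10 model(s).
Check which variables have the same value in every model.
No variable is fixed across all models.
Backbone size = 0.

0


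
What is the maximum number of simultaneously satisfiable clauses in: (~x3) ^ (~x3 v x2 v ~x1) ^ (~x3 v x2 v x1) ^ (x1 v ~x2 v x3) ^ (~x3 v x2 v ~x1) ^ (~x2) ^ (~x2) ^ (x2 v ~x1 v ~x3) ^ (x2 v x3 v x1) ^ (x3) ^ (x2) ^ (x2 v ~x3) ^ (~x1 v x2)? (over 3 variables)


Enumerate all 8 truth assignments.
For each, count how many of the 13 clauses are satisfied.
The formula is not fully satisfiable, so the maximum is below 13.
Maximum simultaneously satisfiable clauses = 10.

10


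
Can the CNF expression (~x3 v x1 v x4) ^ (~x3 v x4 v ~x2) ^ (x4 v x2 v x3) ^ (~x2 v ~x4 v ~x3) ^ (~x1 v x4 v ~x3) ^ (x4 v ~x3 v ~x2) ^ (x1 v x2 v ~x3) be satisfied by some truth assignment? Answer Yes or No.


Check all 16 possible truth assignments.
Number of satisfying assignments found: 7.
The formula is satisfiable.

Yes


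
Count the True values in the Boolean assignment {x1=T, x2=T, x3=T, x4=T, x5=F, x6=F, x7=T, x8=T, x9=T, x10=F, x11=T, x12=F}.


The weight is the number of variables assigned True.
True variables: x1, x2, x3, x4, x7, x8, x9, x11.
Weight = 8.

8


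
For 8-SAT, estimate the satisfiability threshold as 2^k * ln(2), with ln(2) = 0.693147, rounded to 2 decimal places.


Using the asymptotic formula: threshold ~ 2^k * ln(2).
2^8 = 256.
256 * 0.693147 = 177.45.

177.45


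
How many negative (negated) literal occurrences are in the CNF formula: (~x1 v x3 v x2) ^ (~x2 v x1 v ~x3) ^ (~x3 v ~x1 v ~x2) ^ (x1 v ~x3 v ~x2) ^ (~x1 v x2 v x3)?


Scan each clause for negated literals.
Clause 1: 1 negative; Clause 2: 2 negative; Clause 3: 3 negative; Clause 4: 2 negative; Clause 5: 1 negative.
Total negative literal occurrences = 9.

9


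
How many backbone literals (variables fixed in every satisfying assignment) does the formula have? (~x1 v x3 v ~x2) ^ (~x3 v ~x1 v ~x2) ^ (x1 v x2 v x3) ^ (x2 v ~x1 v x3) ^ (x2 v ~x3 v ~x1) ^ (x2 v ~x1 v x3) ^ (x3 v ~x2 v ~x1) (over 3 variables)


Find all satisfying assignments: 3 model(s).
Check which variables have the same value in every model.
Fixed variables: x1=F.
Backbone size = 1.

1


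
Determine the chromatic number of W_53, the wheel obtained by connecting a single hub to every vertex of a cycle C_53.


W_53 consists of the cycle C_53 together with a hub vertex adjacent to every cycle vertex.
The cycle C_53 needs 3 colors (odd cycle -> 3).
The hub is adjacent to every cycle vertex, so it must receive a new color distinct from all of them.
Chromatic number = 3 + 1 = 4.

4


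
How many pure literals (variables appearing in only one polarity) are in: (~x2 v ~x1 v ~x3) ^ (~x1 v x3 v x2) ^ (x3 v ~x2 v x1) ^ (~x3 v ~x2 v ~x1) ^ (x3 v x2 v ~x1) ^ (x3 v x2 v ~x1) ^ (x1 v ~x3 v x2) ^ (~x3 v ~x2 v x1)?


A pure literal appears in only one polarity across all clauses.
No pure literals found.
Count = 0.

0


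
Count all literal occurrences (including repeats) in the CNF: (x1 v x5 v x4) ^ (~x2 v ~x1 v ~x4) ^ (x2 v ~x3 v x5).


Clause lengths: 3, 3, 3.
Sum = 3 + 3 + 3 = 9.

9


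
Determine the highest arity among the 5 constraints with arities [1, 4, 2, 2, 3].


The arities are: 1, 4, 2, 2, 3.
Scan for the maximum value.
Maximum arity = 4.

4


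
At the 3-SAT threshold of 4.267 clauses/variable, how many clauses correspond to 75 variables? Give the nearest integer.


The 3-SAT phase transition occurs at approximately 4.267 clauses per variable.
m = 4.267 * 75 = 320.025.
Rounded to nearest integer: 320.

320


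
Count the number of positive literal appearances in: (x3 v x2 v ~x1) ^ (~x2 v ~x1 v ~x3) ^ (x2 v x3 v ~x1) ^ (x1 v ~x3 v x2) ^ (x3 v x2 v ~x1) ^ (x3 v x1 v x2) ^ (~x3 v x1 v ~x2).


Scan each clause for unnegated literals.
Clause 1: 2 positive; Clause 2: 0 positive; Clause 3: 2 positive; Clause 4: 2 positive; Clause 5: 2 positive; Clause 6: 3 positive; Clause 7: 1 positive.
Total positive literal occurrences = 12.

12


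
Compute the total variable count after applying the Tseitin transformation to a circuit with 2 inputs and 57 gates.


The Tseitin transformation introduces one auxiliary variable per gate.
Total variables = inputs + gates = 2 + 57 = 59.

59


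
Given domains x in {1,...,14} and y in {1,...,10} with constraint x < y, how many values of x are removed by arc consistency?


For the constraint x < y, x needs a supporting value in y's domain.
x can be at most 9 (one less than y's maximum).
Valid x values from domain: 9 out of 14.
Pruned = 14 - 9 = 5.

5


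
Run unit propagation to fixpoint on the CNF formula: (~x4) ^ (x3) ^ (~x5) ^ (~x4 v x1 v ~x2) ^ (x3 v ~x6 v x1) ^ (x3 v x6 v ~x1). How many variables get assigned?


Unit propagation repeatedly assigns the literal in any unit clause, then simplifies.
Assignments in order: x4 = F, x3 = T, x5 = F.
No further unit clauses remain.
Total variables assigned = 3.

3


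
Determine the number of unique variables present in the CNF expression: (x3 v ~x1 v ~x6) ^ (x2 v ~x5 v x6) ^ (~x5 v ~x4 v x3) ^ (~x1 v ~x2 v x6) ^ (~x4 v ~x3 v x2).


Identify each distinct variable in the formula.
Variables found: x1, x2, x3, x4, x5, x6.
Total distinct variables = 6.

6


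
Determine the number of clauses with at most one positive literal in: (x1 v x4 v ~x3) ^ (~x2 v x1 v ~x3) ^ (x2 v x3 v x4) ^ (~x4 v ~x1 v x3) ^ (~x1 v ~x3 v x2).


A Horn clause has at most one positive literal.
Clause 1: 2 positive lit(s) -> not Horn
Clause 2: 1 positive lit(s) -> Horn
Clause 3: 3 positive lit(s) -> not Horn
Clause 4: 1 positive lit(s) -> Horn
Clause 5: 1 positive lit(s) -> Horn
Total Horn clauses = 3.

3


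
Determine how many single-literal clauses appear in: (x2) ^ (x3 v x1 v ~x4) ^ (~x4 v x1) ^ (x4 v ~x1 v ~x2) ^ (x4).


A unit clause contains exactly one literal.
Unit clauses found: (x2), (x4).
Count = 2.

2


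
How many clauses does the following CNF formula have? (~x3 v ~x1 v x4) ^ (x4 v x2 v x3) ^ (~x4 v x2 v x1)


Each group enclosed in parentheses joined by ^ is one clause.
Counting the conjuncts: 3 clauses.

3


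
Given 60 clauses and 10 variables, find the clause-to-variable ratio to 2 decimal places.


Clause-to-variable ratio = clauses / variables.
60 / 10 = 6.0.

6.0


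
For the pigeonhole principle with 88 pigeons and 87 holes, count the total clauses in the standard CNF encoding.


The PHP encoding has two parts:
1) At-least-one-hole clauses: 88 (one per pigeon, each with 87 literals).
2) At-most-one-pigeon-per-hole clauses: 87 holes * C(88,2) = 87 * 3828 = 333036.
Total clauses = 88 + 333036 = 333124.

333124


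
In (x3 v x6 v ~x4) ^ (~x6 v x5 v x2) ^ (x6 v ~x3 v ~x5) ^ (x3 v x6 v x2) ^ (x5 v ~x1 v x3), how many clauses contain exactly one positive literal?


A definite clause has exactly one positive literal.
Clause 1: 2 positive -> not definite
Clause 2: 2 positive -> not definite
Clause 3: 1 positive -> definite
Clause 4: 3 positive -> not definite
Clause 5: 2 positive -> not definite
Definite clause count = 1.

1


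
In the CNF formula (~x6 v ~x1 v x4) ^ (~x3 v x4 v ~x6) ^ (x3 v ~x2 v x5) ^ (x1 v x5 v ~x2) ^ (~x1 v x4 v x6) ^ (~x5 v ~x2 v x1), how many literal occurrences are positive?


Scan each clause for unnegated literals.
Clause 1: 1 positive; Clause 2: 1 positive; Clause 3: 2 positive; Clause 4: 2 positive; Clause 5: 2 positive; Clause 6: 1 positive.
Total positive literal occurrences = 9.

9


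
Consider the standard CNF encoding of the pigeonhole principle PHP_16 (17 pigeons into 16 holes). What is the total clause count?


The PHP encoding has two parts:
1) At-least-one-hole clauses: 17 (one per pigeon, each with 16 literals).
2) At-most-one-pigeon-per-hole clauses: 16 holes * C(17,2) = 16 * 136 = 2176.
Total clauses = 17 + 2176 = 2193.

2193


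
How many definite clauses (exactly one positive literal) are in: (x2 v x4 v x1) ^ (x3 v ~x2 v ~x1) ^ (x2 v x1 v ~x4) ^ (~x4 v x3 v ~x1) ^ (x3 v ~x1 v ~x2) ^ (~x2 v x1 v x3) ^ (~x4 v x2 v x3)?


A definite clause has exactly one positive literal.
Clause 1: 3 positive -> not definite
Clause 2: 1 positive -> definite
Clause 3: 2 positive -> not definite
Clause 4: 1 positive -> definite
Clause 5: 1 positive -> definite
Clause 6: 2 positive -> not definite
Clause 7: 2 positive -> not definite
Definite clause count = 3.

3


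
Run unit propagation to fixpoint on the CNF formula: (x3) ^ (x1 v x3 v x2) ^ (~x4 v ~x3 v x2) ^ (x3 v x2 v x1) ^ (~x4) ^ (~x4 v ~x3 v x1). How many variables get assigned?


Unit propagation repeatedly assigns the literal in any unit clause, then simplifies.
Assignments in order: x3 = T, x4 = F.
No further unit clauses remain.
Total variables assigned = 2.

2


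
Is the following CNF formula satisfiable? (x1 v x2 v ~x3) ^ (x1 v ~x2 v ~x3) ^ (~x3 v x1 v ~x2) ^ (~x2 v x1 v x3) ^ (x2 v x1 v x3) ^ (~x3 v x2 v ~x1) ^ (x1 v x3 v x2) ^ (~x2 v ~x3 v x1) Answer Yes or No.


Check all 8 possible truth assignments.
Number of satisfying assignments found: 3.
The formula is satisfiable.

Yes


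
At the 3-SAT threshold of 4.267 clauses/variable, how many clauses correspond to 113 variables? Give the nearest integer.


The 3-SAT phase transition occurs at approximately 4.267 clauses per variable.
m = 4.267 * 113 = 482.171.
Rounded to nearest integer: 482.

482


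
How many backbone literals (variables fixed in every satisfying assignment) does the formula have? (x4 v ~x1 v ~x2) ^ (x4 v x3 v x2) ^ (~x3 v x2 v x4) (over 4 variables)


Find all satisfying assignments: 10 model(s).
Check which variables have the same value in every model.
No variable is fixed across all models.
Backbone size = 0.

0


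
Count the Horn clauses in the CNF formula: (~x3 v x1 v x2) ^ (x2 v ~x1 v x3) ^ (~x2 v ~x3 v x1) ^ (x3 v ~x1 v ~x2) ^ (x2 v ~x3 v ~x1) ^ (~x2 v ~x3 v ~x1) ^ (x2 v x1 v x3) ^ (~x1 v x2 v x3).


A Horn clause has at most one positive literal.
Clause 1: 2 positive lit(s) -> not Horn
Clause 2: 2 positive lit(s) -> not Horn
Clause 3: 1 positive lit(s) -> Horn
Clause 4: 1 positive lit(s) -> Horn
Clause 5: 1 positive lit(s) -> Horn
Clause 6: 0 positive lit(s) -> Horn
Clause 7: 3 positive lit(s) -> not Horn
Clause 8: 2 positive lit(s) -> not Horn
Total Horn clauses = 4.

4


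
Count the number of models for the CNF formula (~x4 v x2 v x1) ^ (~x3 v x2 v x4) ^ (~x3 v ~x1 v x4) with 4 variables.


Enumerate all 16 truth assignments over 4 variables.
Test each against every clause.
Satisfying assignments found: 11.

11


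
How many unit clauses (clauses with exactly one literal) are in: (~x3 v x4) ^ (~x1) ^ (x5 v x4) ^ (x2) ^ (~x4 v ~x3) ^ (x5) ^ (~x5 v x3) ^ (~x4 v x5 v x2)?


A unit clause contains exactly one literal.
Unit clauses found: (~x1), (x2), (x5).
Count = 3.

3


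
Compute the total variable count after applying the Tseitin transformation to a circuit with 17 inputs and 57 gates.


The Tseitin transformation introduces one auxiliary variable per gate.
Total variables = inputs + gates = 17 + 57 = 74.

74


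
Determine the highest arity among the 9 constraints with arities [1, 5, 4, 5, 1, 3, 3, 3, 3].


The arities are: 1, 5, 4, 5, 1, 3, 3, 3, 3.
Scan for the maximum value.
Maximum arity = 5.

5


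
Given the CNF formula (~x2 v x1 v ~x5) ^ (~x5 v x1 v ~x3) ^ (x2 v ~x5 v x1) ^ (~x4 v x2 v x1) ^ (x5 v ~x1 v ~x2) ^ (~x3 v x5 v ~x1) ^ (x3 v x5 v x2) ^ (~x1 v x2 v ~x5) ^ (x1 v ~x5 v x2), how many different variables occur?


Identify each distinct variable in the formula.
Variables found: x1, x2, x3, x4, x5.
Total distinct variables = 5.

5


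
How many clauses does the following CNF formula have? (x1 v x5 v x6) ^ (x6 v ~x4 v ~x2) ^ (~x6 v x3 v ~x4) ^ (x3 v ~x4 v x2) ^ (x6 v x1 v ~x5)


Each group enclosed in parentheses joined by ^ is one clause.
Counting the conjuncts: 5 clauses.

5


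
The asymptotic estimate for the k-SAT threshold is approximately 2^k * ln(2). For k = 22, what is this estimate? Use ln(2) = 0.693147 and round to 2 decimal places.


Using the asymptotic formula: threshold ~ 2^k * ln(2).
2^22 = 4194304.
4194304 * 0.693147 = 2907269.23.

2907269.23


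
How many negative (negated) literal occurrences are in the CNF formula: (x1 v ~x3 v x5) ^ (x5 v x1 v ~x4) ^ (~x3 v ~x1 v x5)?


Scan each clause for negated literals.
Clause 1: 1 negative; Clause 2: 1 negative; Clause 3: 2 negative.
Total negative literal occurrences = 4.

4


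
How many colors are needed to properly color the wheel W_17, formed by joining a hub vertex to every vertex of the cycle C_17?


W_17 consists of the cycle C_17 together with a hub vertex adjacent to every cycle vertex.
The cycle C_17 needs 3 colors (odd cycle -> 3).
The hub is adjacent to every cycle vertex, so it must receive a new color distinct from all of them.
Chromatic number = 3 + 1 = 4.

4


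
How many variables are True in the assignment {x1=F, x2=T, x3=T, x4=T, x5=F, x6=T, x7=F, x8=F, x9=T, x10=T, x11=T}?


The weight is the number of variables assigned True.
True variables: x2, x3, x4, x6, x9, x10, x11.
Weight = 7.

7


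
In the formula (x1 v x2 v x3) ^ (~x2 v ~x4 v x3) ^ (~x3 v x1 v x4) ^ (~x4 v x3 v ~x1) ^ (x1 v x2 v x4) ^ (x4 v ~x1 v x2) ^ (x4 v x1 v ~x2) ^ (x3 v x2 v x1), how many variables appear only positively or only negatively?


A pure literal appears in only one polarity across all clauses.
No pure literals found.
Count = 0.

0


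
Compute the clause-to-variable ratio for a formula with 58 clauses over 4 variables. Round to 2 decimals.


Clause-to-variable ratio = clauses / variables.
58 / 4 = 14.5.

14.5


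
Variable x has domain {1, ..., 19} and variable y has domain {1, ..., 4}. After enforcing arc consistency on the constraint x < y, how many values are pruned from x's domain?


For the constraint x < y, x needs a supporting value in y's domain.
x can be at most 3 (one less than y's maximum).
Valid x values from domain: 3 out of 19.
Pruned = 19 - 3 = 16.

16


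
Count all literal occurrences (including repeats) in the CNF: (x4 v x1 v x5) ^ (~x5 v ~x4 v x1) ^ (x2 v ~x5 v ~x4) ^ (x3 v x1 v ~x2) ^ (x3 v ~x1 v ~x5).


Clause lengths: 3, 3, 3, 3, 3.
Sum = 3 + 3 + 3 + 3 + 3 = 15.

15


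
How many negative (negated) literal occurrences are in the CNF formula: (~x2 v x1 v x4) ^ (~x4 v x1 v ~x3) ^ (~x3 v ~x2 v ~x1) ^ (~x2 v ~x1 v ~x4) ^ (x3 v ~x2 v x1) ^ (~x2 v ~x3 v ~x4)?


Scan each clause for negated literals.
Clause 1: 1 negative; Clause 2: 2 negative; Clause 3: 3 negative; Clause 4: 3 negative; Clause 5: 1 negative; Clause 6: 3 negative.
Total negative literal occurrences = 13.

13


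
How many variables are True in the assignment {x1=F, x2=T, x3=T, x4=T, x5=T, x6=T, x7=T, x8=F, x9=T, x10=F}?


The weight is the number of variables assigned True.
True variables: x2, x3, x4, x5, x6, x7, x9.
Weight = 7.

7


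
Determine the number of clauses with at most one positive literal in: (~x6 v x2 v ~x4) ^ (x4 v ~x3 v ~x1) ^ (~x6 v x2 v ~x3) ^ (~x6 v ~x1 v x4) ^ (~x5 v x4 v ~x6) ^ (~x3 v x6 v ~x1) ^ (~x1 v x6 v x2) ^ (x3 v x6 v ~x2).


A Horn clause has at most one positive literal.
Clause 1: 1 positive lit(s) -> Horn
Clause 2: 1 positive lit(s) -> Horn
Clause 3: 1 positive lit(s) -> Horn
Clause 4: 1 positive lit(s) -> Horn
Clause 5: 1 positive lit(s) -> Horn
Clause 6: 1 positive lit(s) -> Horn
Clause 7: 2 positive lit(s) -> not Horn
Clause 8: 2 positive lit(s) -> not Horn
Total Horn clauses = 6.

6


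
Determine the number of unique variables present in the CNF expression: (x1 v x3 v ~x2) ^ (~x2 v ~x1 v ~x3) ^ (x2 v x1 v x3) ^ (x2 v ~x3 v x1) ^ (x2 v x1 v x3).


Identify each distinct variable in the formula.
Variables found: x1, x2, x3.
Total distinct variables = 3.

3


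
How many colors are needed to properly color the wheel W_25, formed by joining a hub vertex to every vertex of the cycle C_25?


W_25 consists of the cycle C_25 together with a hub vertex adjacent to every cycle vertex.
The cycle C_25 needs 3 colors (odd cycle -> 3).
The hub is adjacent to every cycle vertex, so it must receive a new color distinct from all of them.
Chromatic number = 3 + 1 = 4.

4


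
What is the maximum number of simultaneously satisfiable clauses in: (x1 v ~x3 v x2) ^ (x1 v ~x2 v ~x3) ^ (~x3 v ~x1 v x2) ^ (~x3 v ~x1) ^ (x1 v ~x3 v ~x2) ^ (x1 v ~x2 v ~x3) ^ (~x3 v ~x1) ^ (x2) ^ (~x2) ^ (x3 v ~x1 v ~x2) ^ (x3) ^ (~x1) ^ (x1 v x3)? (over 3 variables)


Enumerate all 8 truth assignments.
For each, count how many of the 13 clauses are satisfied.
The formula is not fully satisfiable, so the maximum is below 13.
Maximum simultaneously satisfiable clauses = 11.

11


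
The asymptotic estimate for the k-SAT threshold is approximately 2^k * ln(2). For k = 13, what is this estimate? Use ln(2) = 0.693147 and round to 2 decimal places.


Using the asymptotic formula: threshold ~ 2^k * ln(2).
2^13 = 8192.
8192 * 0.693147 = 5678.26.

5678.26


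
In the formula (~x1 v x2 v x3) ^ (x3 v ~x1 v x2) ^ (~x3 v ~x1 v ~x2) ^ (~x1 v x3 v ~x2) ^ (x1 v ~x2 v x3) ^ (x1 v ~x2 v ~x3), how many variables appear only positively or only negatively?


A pure literal appears in only one polarity across all clauses.
No pure literals found.
Count = 0.

0


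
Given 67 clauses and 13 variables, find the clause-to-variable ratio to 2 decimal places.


Clause-to-variable ratio = clauses / variables.
67 / 13 = 5.15.

5.15


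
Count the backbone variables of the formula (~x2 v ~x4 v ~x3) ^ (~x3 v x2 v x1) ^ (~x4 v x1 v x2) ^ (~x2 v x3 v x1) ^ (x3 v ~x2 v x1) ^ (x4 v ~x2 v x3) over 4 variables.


Find all satisfying assignments: 8 model(s).
Check which variables have the same value in every model.
No variable is fixed across all models.
Backbone size = 0.

0


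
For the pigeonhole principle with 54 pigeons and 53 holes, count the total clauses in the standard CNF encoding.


The PHP encoding has two parts:
1) At-least-one-hole clauses: 54 (one per pigeon, each with 53 literals).
2) At-most-one-pigeon-per-hole clauses: 53 holes * C(54,2) = 53 * 1431 = 75843.
Total clauses = 54 + 75843 = 75897.

75897


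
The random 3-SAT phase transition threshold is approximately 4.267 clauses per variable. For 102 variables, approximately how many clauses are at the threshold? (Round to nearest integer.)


The 3-SAT phase transition occurs at approximately 4.267 clauses per variable.
m = 4.267 * 102 = 435.234.
Rounded to nearest integer: 435.

435


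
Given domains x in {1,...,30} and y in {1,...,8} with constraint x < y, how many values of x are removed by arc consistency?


For the constraint x < y, x needs a supporting value in y's domain.
x can be at most 7 (one less than y's maximum).
Valid x values from domain: 7 out of 30.
Pruned = 30 - 7 = 23.

23


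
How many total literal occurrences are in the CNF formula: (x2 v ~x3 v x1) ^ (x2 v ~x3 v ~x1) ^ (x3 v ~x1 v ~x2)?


Clause lengths: 3, 3, 3.
Sum = 3 + 3 + 3 = 9.

9


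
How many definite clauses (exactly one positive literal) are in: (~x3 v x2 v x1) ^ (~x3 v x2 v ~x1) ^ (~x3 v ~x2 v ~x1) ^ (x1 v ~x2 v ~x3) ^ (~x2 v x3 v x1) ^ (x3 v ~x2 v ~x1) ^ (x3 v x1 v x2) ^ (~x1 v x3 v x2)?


A definite clause has exactly one positive literal.
Clause 1: 2 positive -> not definite
Clause 2: 1 positive -> definite
Clause 3: 0 positive -> not definite
Clause 4: 1 positive -> definite
Clause 5: 2 positive -> not definite
Clause 6: 1 positive -> definite
Clause 7: 3 positive -> not definite
Clause 8: 2 positive -> not definite
Definite clause count = 3.

3


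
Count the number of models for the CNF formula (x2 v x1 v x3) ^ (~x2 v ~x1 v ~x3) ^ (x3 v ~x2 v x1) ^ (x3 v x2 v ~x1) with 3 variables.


Enumerate all 8 truth assignments over 3 variables.
Test each against every clause.
Satisfying assignments found: 4.

4


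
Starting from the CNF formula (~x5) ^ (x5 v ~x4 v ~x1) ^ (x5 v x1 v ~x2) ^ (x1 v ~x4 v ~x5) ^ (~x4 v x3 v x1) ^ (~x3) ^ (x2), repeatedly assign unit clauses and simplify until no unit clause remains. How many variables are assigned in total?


Unit propagation repeatedly assigns the literal in any unit clause, then simplifies.
Assignments in order: x5 = F, x3 = F, x2 = T, x1 = T, x4 = F.
No further unit clauses remain.
Total variables assigned = 5.

5


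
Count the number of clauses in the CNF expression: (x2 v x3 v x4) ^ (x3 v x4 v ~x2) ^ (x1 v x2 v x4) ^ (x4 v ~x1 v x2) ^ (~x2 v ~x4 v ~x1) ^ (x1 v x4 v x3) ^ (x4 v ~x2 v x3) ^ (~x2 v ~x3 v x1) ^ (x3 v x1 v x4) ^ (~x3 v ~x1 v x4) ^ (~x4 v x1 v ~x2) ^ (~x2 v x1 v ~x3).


Each group enclosed in parentheses joined by ^ is one clause.
Counting the conjuncts: 12 clauses.

12


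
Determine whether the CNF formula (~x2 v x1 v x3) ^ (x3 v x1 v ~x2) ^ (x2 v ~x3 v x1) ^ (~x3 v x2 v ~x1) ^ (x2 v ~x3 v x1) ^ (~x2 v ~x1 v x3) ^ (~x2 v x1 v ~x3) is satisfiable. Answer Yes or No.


Check all 8 possible truth assignments.
Number of satisfying assignments found: 3.
The formula is satisfiable.

Yes


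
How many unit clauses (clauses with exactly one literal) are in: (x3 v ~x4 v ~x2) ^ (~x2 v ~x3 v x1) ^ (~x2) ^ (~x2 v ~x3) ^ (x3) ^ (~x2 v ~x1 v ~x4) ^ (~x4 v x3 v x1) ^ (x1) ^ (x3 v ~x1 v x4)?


A unit clause contains exactly one literal.
Unit clauses found: (~x2), (x3), (x1).
Count = 3.

3


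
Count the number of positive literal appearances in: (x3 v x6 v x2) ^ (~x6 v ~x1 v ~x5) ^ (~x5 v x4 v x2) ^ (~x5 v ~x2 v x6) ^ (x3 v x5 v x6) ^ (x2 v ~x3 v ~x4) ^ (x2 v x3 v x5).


Scan each clause for unnegated literals.
Clause 1: 3 positive; Clause 2: 0 positive; Clause 3: 2 positive; Clause 4: 1 positive; Clause 5: 3 positive; Clause 6: 1 positive; Clause 7: 3 positive.
Total positive literal occurrences = 13.

13


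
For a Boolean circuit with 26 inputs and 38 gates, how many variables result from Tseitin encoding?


The Tseitin transformation introduces one auxiliary variable per gate.
Total variables = inputs + gates = 26 + 38 = 64.

64


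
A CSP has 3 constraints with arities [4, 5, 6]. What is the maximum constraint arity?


The arities are: 4, 5, 6.
Scan for the maximum value.
Maximum arity = 6.

6


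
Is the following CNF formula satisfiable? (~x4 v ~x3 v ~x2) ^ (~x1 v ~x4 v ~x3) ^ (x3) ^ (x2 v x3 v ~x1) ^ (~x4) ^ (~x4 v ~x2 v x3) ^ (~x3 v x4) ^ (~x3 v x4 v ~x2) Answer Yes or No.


Check all 16 possible truth assignments.
Number of satisfying assignments found: 0.
The formula is unsatisfiable.

No


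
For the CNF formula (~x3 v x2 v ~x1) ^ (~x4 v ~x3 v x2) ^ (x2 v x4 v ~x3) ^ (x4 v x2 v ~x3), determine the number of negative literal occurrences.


Scan each clause for negated literals.
Clause 1: 2 negative; Clause 2: 2 negative; Clause 3: 1 negative; Clause 4: 1 negative.
Total negative literal occurrences = 6.

6


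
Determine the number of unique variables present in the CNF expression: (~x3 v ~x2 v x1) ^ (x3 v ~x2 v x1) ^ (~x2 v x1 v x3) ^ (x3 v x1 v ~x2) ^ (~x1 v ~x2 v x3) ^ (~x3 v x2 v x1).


Identify each distinct variable in the formula.
Variables found: x1, x2, x3.
Total distinct variables = 3.

3


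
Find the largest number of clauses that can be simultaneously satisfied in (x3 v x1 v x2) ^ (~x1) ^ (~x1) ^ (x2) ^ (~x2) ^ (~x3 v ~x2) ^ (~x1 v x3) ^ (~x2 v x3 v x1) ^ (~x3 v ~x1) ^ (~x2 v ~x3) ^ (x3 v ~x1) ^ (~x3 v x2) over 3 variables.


Enumerate all 8 truth assignments.
For each, count how many of the 12 clauses are satisfied.
The formula is not fully satisfiable, so the maximum is below 12.
Maximum simultaneously satisfiable clauses = 10.

10


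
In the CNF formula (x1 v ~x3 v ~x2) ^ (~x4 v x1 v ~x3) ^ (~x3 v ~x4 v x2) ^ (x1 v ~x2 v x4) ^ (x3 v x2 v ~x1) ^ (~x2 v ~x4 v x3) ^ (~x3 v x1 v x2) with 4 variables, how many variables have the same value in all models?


Find all satisfying assignments: 6 model(s).
Check which variables have the same value in every model.
No variable is fixed across all models.
Backbone size = 0.

0


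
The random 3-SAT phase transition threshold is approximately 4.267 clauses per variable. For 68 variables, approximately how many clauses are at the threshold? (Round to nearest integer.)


The 3-SAT phase transition occurs at approximately 4.267 clauses per variable.
m = 4.267 * 68 = 290.156.
Rounded to nearest integer: 290.

290


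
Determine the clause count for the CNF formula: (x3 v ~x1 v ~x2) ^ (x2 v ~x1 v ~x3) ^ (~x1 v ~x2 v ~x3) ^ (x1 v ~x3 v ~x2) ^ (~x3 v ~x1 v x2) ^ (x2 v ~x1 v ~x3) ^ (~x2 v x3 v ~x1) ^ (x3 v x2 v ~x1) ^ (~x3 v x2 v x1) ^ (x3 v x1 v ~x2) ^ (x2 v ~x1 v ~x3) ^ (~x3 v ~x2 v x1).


Each group enclosed in parentheses joined by ^ is one clause.
Counting the conjuncts: 12 clauses.

12


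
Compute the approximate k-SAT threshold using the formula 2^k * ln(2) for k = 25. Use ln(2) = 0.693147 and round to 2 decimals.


Using the asymptotic formula: threshold ~ 2^k * ln(2).
2^25 = 33554432.
33554432 * 0.693147 = 23258153.88.

23258153.88


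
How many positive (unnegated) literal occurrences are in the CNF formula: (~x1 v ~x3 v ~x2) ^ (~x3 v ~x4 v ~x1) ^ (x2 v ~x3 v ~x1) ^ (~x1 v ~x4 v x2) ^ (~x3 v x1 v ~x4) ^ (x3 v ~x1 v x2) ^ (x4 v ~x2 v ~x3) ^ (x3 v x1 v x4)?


Scan each clause for unnegated literals.
Clause 1: 0 positive; Clause 2: 0 positive; Clause 3: 1 positive; Clause 4: 1 positive; Clause 5: 1 positive; Clause 6: 2 positive; Clause 7: 1 positive; Clause 8: 3 positive.
Total positive literal occurrences = 9.

9


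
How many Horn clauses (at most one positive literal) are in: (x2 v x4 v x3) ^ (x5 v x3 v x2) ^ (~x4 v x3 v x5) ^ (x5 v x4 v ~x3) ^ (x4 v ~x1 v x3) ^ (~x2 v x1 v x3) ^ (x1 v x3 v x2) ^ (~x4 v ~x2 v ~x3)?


A Horn clause has at most one positive literal.
Clause 1: 3 positive lit(s) -> not Horn
Clause 2: 3 positive lit(s) -> not Horn
Clause 3: 2 positive lit(s) -> not Horn
Clause 4: 2 positive lit(s) -> not Horn
Clause 5: 2 positive lit(s) -> not Horn
Clause 6: 2 positive lit(s) -> not Horn
Clause 7: 3 positive lit(s) -> not Horn
Clause 8: 0 positive lit(s) -> Horn
Total Horn clauses = 1.

1
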